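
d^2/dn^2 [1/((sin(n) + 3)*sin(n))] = (-4*sin(n) - 9 - 3/sin(n) + 18/sin(n)^2 + 18/sin(n)^3)/(sin(n) + 3)^3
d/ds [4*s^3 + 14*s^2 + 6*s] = 12*s^2 + 28*s + 6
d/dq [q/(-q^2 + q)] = (q - 1)^(-2)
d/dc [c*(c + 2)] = 2*c + 2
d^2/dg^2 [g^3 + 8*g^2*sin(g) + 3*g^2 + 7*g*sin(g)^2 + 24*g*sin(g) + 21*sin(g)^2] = -8*g^2*sin(g) - 24*g*sin(g) + 32*g*cos(g) + 14*g*cos(2*g) + 6*g + 16*sin(g) + 14*sin(2*g) + 48*cos(g) + 42*cos(2*g) + 6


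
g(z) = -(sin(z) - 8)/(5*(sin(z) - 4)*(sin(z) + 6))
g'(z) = (sin(z) - 8)*cos(z)/(5*(sin(z) - 4)*(sin(z) + 6)^2) + (sin(z) - 8)*cos(z)/(5*(sin(z) - 4)^2*(sin(z) + 6)) - cos(z)/(5*(sin(z) - 4)*(sin(z) + 6)) = (sin(z)^2 - 16*sin(z) + 8)*cos(z)/(5*(sin(z) - 4)^2*(sin(z) + 6)^2)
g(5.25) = -0.07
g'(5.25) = 0.00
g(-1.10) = -0.07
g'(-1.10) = 0.00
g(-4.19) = -0.07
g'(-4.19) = 0.00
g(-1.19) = -0.07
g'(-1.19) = 0.00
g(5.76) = -0.07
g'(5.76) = 0.00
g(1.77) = -0.07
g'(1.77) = 0.00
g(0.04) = -0.07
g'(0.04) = 0.00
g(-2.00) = -0.07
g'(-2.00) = -0.00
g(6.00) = -0.07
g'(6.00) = 0.00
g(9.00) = -0.07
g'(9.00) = 0.00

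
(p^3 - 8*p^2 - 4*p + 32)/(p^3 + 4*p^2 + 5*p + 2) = (p^2 - 10*p + 16)/(p^2 + 2*p + 1)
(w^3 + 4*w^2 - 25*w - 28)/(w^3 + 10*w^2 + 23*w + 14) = (w - 4)/(w + 2)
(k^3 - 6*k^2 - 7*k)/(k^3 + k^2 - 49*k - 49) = k/(k + 7)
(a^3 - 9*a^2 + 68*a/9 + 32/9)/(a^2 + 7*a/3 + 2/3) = (3*a^2 - 28*a + 32)/(3*(a + 2))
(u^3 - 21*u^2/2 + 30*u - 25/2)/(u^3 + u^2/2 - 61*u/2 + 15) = (u - 5)/(u + 6)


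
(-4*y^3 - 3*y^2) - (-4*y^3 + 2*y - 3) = -3*y^2 - 2*y + 3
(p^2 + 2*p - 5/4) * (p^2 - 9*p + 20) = p^4 - 7*p^3 + 3*p^2/4 + 205*p/4 - 25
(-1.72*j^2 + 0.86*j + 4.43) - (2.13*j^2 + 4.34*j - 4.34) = -3.85*j^2 - 3.48*j + 8.77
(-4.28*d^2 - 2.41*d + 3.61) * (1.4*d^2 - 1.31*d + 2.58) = -5.992*d^4 + 2.2328*d^3 - 2.8313*d^2 - 10.9469*d + 9.3138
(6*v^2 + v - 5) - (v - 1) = 6*v^2 - 4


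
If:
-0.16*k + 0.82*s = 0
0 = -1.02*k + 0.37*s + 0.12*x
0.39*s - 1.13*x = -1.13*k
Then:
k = 0.00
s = 0.00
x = 0.00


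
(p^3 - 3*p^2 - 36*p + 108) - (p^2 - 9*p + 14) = p^3 - 4*p^2 - 27*p + 94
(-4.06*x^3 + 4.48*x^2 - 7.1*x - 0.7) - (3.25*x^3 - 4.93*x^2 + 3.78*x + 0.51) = -7.31*x^3 + 9.41*x^2 - 10.88*x - 1.21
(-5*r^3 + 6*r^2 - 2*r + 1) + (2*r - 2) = -5*r^3 + 6*r^2 - 1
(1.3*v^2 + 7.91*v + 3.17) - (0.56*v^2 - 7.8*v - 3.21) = 0.74*v^2 + 15.71*v + 6.38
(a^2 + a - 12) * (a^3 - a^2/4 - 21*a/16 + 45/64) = a^5 + 3*a^4/4 - 217*a^3/16 + 153*a^2/64 + 1053*a/64 - 135/16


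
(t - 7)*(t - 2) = t^2 - 9*t + 14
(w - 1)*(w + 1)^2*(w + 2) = w^4 + 3*w^3 + w^2 - 3*w - 2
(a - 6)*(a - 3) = a^2 - 9*a + 18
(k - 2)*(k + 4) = k^2 + 2*k - 8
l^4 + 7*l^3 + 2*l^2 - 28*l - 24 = (l - 2)*(l + 1)*(l + 2)*(l + 6)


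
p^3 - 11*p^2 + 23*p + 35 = (p - 7)*(p - 5)*(p + 1)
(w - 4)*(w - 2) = w^2 - 6*w + 8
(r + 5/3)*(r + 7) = r^2 + 26*r/3 + 35/3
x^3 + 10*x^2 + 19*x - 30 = (x - 1)*(x + 5)*(x + 6)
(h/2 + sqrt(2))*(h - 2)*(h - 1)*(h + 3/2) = h^4/2 - 3*h^3/4 + sqrt(2)*h^3 - 3*sqrt(2)*h^2/2 - 5*h^2/4 - 5*sqrt(2)*h/2 + 3*h/2 + 3*sqrt(2)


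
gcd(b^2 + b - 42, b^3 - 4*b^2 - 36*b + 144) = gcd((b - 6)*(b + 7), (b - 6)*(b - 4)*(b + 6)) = b - 6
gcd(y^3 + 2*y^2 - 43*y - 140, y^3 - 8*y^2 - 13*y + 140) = y^2 - 3*y - 28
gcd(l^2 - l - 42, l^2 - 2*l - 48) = l + 6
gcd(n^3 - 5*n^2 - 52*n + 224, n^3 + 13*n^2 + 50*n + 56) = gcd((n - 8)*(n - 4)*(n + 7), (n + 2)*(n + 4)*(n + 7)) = n + 7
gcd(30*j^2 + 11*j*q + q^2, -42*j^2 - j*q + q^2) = 6*j + q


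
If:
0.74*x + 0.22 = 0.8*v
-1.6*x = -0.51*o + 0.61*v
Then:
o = 4.24362745098039*x + 0.328921568627451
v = 0.925*x + 0.275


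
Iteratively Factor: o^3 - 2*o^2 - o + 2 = (o - 2)*(o^2 - 1) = (o - 2)*(o + 1)*(o - 1)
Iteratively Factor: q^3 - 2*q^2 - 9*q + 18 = (q + 3)*(q^2 - 5*q + 6) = (q - 2)*(q + 3)*(q - 3)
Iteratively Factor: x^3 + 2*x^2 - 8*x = (x + 4)*(x^2 - 2*x) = x*(x + 4)*(x - 2)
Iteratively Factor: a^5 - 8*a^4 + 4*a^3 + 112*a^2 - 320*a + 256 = (a - 4)*(a^4 - 4*a^3 - 12*a^2 + 64*a - 64) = (a - 4)^2*(a^3 - 12*a + 16) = (a - 4)^2*(a + 4)*(a^2 - 4*a + 4) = (a - 4)^2*(a - 2)*(a + 4)*(a - 2)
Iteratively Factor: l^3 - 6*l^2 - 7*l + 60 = (l - 5)*(l^2 - l - 12) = (l - 5)*(l + 3)*(l - 4)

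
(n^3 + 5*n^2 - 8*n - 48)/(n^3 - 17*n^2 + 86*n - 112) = (n^3 + 5*n^2 - 8*n - 48)/(n^3 - 17*n^2 + 86*n - 112)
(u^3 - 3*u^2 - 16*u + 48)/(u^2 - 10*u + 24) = (u^2 + u - 12)/(u - 6)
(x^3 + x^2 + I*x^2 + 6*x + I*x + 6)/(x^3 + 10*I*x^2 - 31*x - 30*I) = (x^2 + x*(1 - 2*I) - 2*I)/(x^2 + 7*I*x - 10)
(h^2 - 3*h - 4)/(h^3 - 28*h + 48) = (h + 1)/(h^2 + 4*h - 12)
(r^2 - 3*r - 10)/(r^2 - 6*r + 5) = (r + 2)/(r - 1)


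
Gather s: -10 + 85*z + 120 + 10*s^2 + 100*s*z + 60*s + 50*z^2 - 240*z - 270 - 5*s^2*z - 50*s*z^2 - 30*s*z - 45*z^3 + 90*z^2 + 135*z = s^2*(10 - 5*z) + s*(-50*z^2 + 70*z + 60) - 45*z^3 + 140*z^2 - 20*z - 160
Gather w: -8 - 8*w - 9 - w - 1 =-9*w - 18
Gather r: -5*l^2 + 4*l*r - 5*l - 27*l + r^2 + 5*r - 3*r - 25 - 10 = -5*l^2 - 32*l + r^2 + r*(4*l + 2) - 35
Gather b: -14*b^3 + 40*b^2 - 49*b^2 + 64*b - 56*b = -14*b^3 - 9*b^2 + 8*b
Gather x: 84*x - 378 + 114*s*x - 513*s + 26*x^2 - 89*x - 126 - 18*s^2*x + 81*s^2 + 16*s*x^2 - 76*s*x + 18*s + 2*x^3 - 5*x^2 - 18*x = 81*s^2 - 495*s + 2*x^3 + x^2*(16*s + 21) + x*(-18*s^2 + 38*s - 23) - 504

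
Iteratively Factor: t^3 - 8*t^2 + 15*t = (t)*(t^2 - 8*t + 15) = t*(t - 3)*(t - 5)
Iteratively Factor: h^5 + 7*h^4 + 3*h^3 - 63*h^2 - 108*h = (h + 3)*(h^4 + 4*h^3 - 9*h^2 - 36*h) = (h + 3)^2*(h^3 + h^2 - 12*h) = (h - 3)*(h + 3)^2*(h^2 + 4*h) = h*(h - 3)*(h + 3)^2*(h + 4)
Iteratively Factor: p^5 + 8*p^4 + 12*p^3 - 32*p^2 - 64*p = (p + 4)*(p^4 + 4*p^3 - 4*p^2 - 16*p) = (p + 2)*(p + 4)*(p^3 + 2*p^2 - 8*p) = p*(p + 2)*(p + 4)*(p^2 + 2*p - 8) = p*(p - 2)*(p + 2)*(p + 4)*(p + 4)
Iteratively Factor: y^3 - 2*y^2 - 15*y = (y)*(y^2 - 2*y - 15) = y*(y + 3)*(y - 5)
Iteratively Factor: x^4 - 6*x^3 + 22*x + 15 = (x - 5)*(x^3 - x^2 - 5*x - 3) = (x - 5)*(x + 1)*(x^2 - 2*x - 3) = (x - 5)*(x + 1)^2*(x - 3)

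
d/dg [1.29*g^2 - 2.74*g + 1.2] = 2.58*g - 2.74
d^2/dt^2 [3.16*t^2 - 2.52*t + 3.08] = 6.32000000000000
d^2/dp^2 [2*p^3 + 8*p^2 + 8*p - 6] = 12*p + 16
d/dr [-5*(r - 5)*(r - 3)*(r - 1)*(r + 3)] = -20*r^3 + 90*r^2 + 40*r - 270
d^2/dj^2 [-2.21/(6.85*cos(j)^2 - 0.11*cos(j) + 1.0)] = (414.7949*(1 - cos(j)^2)^2 - 4.995705*cos(j)^3 + 146.870191*cos(j)^2 + 10.23451*cos(j) - 384.571382)/(6.85*cos(j)^2 - 0.11*cos(j) + 1.0)^3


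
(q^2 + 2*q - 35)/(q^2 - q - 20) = (q + 7)/(q + 4)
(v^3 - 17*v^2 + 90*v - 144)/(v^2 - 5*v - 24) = (v^2 - 9*v + 18)/(v + 3)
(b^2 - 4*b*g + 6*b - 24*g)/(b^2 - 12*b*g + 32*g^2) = (b + 6)/(b - 8*g)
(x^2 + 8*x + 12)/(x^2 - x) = (x^2 + 8*x + 12)/(x*(x - 1))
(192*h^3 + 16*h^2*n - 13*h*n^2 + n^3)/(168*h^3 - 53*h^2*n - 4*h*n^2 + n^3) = (24*h^2 + 5*h*n - n^2)/(21*h^2 - 4*h*n - n^2)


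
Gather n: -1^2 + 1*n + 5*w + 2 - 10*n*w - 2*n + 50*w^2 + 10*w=n*(-10*w - 1) + 50*w^2 + 15*w + 1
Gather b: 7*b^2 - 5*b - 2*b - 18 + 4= 7*b^2 - 7*b - 14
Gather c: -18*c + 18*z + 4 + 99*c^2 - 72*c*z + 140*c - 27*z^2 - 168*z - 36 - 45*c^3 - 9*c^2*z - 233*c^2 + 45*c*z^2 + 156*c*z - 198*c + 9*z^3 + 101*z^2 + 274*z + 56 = -45*c^3 + c^2*(-9*z - 134) + c*(45*z^2 + 84*z - 76) + 9*z^3 + 74*z^2 + 124*z + 24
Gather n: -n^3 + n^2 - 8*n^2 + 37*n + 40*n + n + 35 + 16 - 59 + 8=-n^3 - 7*n^2 + 78*n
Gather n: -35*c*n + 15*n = n*(15 - 35*c)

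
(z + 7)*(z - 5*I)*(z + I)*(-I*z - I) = -I*z^4 - 4*z^3 - 8*I*z^3 - 32*z^2 - 12*I*z^2 - 28*z - 40*I*z - 35*I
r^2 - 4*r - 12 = (r - 6)*(r + 2)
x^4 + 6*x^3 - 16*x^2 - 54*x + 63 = (x - 3)*(x - 1)*(x + 3)*(x + 7)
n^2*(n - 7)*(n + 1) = n^4 - 6*n^3 - 7*n^2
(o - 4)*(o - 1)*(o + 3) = o^3 - 2*o^2 - 11*o + 12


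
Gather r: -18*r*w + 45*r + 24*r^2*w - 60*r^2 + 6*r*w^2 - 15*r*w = r^2*(24*w - 60) + r*(6*w^2 - 33*w + 45)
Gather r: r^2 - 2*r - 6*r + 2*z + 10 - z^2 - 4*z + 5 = r^2 - 8*r - z^2 - 2*z + 15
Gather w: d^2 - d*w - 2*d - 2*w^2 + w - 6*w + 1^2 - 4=d^2 - 2*d - 2*w^2 + w*(-d - 5) - 3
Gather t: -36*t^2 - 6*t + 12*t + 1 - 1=-36*t^2 + 6*t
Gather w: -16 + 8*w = 8*w - 16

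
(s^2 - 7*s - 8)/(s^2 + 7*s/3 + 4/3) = 3*(s - 8)/(3*s + 4)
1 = 1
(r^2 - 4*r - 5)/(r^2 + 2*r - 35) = (r + 1)/(r + 7)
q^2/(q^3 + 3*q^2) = 1/(q + 3)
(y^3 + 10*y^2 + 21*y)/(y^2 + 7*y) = y + 3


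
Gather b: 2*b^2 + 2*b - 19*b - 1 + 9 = 2*b^2 - 17*b + 8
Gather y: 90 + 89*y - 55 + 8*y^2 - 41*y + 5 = 8*y^2 + 48*y + 40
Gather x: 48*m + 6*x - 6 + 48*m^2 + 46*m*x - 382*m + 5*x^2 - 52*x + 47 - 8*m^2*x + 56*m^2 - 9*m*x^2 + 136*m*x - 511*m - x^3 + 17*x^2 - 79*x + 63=104*m^2 - 845*m - x^3 + x^2*(22 - 9*m) + x*(-8*m^2 + 182*m - 125) + 104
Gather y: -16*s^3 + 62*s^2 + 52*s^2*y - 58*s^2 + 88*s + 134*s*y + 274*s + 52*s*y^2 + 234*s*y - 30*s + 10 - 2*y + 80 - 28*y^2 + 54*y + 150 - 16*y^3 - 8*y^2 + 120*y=-16*s^3 + 4*s^2 + 332*s - 16*y^3 + y^2*(52*s - 36) + y*(52*s^2 + 368*s + 172) + 240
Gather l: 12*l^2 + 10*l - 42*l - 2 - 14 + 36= 12*l^2 - 32*l + 20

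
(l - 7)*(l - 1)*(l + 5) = l^3 - 3*l^2 - 33*l + 35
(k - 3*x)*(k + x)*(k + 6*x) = k^3 + 4*k^2*x - 15*k*x^2 - 18*x^3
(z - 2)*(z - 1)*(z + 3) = z^3 - 7*z + 6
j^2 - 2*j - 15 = (j - 5)*(j + 3)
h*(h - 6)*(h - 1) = h^3 - 7*h^2 + 6*h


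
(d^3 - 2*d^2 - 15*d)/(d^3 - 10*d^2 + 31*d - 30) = d*(d + 3)/(d^2 - 5*d + 6)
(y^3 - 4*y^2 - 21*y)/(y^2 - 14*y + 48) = y*(y^2 - 4*y - 21)/(y^2 - 14*y + 48)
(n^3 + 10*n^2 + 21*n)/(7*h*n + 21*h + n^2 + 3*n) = n*(n + 7)/(7*h + n)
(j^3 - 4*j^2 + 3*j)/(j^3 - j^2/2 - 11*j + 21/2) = 2*j/(2*j + 7)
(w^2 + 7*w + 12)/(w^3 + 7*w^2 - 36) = (w + 4)/(w^2 + 4*w - 12)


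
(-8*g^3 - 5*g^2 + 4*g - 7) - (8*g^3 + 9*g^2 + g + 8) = -16*g^3 - 14*g^2 + 3*g - 15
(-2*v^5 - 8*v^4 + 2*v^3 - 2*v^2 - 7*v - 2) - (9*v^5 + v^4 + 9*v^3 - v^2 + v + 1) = -11*v^5 - 9*v^4 - 7*v^3 - v^2 - 8*v - 3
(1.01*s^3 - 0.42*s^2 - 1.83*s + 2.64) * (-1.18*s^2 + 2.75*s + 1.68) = -1.1918*s^5 + 3.2731*s^4 + 2.7012*s^3 - 8.8533*s^2 + 4.1856*s + 4.4352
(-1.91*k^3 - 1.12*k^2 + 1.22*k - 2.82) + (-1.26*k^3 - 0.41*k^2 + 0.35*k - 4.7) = -3.17*k^3 - 1.53*k^2 + 1.57*k - 7.52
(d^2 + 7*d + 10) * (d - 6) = d^3 + d^2 - 32*d - 60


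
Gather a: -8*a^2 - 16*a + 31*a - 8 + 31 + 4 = -8*a^2 + 15*a + 27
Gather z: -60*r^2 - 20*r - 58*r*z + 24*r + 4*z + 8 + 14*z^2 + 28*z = -60*r^2 + 4*r + 14*z^2 + z*(32 - 58*r) + 8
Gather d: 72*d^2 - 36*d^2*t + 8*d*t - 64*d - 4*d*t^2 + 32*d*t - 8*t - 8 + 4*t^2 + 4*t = d^2*(72 - 36*t) + d*(-4*t^2 + 40*t - 64) + 4*t^2 - 4*t - 8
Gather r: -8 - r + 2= -r - 6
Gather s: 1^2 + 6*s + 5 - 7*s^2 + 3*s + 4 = -7*s^2 + 9*s + 10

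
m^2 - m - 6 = (m - 3)*(m + 2)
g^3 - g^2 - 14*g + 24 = (g - 3)*(g - 2)*(g + 4)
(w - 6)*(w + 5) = w^2 - w - 30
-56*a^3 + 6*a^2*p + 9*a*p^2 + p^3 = (-2*a + p)*(4*a + p)*(7*a + p)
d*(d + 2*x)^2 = d^3 + 4*d^2*x + 4*d*x^2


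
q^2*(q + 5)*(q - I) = q^4 + 5*q^3 - I*q^3 - 5*I*q^2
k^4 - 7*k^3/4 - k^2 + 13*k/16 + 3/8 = (k - 2)*(k - 3/4)*(k + 1/2)^2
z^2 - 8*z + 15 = (z - 5)*(z - 3)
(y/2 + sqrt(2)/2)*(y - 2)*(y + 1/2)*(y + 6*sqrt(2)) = y^4/2 - 3*y^3/4 + 7*sqrt(2)*y^3/2 - 21*sqrt(2)*y^2/4 + 11*y^2/2 - 9*y - 7*sqrt(2)*y/2 - 6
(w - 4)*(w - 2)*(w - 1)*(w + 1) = w^4 - 6*w^3 + 7*w^2 + 6*w - 8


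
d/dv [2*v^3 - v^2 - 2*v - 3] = 6*v^2 - 2*v - 2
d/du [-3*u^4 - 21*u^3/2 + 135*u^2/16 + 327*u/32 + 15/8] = -12*u^3 - 63*u^2/2 + 135*u/8 + 327/32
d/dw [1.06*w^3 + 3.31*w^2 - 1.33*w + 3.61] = 3.18*w^2 + 6.62*w - 1.33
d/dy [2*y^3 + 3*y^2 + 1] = 6*y*(y + 1)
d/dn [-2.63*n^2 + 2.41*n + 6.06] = 2.41 - 5.26*n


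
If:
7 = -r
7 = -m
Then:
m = -7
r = -7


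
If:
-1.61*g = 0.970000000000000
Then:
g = -0.60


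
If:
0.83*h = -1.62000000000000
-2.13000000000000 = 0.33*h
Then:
No Solution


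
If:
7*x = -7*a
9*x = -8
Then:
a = 8/9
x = -8/9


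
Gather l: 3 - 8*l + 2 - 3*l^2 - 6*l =-3*l^2 - 14*l + 5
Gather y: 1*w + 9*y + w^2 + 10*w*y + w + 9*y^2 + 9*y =w^2 + 2*w + 9*y^2 + y*(10*w + 18)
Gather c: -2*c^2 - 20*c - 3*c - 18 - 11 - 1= -2*c^2 - 23*c - 30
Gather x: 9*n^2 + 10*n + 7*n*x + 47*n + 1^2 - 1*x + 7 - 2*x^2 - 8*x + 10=9*n^2 + 57*n - 2*x^2 + x*(7*n - 9) + 18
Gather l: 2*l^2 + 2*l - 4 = 2*l^2 + 2*l - 4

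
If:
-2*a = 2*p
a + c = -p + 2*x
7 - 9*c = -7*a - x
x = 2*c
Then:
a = -1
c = 0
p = 1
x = 0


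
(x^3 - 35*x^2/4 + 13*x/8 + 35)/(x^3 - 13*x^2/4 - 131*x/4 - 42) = (x - 5/2)/(x + 3)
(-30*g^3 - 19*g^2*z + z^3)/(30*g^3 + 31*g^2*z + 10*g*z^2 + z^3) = (-5*g + z)/(5*g + z)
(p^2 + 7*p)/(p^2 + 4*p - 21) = p/(p - 3)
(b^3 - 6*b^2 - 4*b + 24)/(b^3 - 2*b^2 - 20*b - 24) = (b - 2)/(b + 2)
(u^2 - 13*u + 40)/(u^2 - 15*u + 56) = (u - 5)/(u - 7)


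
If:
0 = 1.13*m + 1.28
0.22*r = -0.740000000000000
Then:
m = -1.13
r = -3.36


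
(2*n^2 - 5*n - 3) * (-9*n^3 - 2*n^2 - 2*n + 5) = -18*n^5 + 41*n^4 + 33*n^3 + 26*n^2 - 19*n - 15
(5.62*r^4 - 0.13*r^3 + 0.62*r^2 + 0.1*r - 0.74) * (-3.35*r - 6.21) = -18.827*r^5 - 34.4647*r^4 - 1.2697*r^3 - 4.1852*r^2 + 1.858*r + 4.5954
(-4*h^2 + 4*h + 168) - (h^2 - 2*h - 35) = -5*h^2 + 6*h + 203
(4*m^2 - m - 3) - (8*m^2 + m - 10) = -4*m^2 - 2*m + 7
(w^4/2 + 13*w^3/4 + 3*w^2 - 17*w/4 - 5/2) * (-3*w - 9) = -3*w^5/2 - 57*w^4/4 - 153*w^3/4 - 57*w^2/4 + 183*w/4 + 45/2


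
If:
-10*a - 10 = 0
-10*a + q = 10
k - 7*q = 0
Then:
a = -1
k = 0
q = 0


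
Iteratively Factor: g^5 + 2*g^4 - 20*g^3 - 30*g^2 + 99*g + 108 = (g + 4)*(g^4 - 2*g^3 - 12*g^2 + 18*g + 27) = (g + 1)*(g + 4)*(g^3 - 3*g^2 - 9*g + 27) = (g - 3)*(g + 1)*(g + 4)*(g^2 - 9) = (g - 3)*(g + 1)*(g + 3)*(g + 4)*(g - 3)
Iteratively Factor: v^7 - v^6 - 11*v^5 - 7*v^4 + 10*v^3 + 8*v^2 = (v)*(v^6 - v^5 - 11*v^4 - 7*v^3 + 10*v^2 + 8*v) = v^2*(v^5 - v^4 - 11*v^3 - 7*v^2 + 10*v + 8) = v^2*(v + 2)*(v^4 - 3*v^3 - 5*v^2 + 3*v + 4) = v^2*(v - 1)*(v + 2)*(v^3 - 2*v^2 - 7*v - 4) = v^2*(v - 4)*(v - 1)*(v + 2)*(v^2 + 2*v + 1) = v^2*(v - 4)*(v - 1)*(v + 1)*(v + 2)*(v + 1)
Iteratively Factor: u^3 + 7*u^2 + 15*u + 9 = (u + 1)*(u^2 + 6*u + 9) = (u + 1)*(u + 3)*(u + 3)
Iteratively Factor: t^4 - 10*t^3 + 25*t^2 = (t)*(t^3 - 10*t^2 + 25*t) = t*(t - 5)*(t^2 - 5*t) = t^2*(t - 5)*(t - 5)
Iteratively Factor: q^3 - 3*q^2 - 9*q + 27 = (q + 3)*(q^2 - 6*q + 9) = (q - 3)*(q + 3)*(q - 3)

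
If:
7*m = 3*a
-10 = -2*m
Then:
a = 35/3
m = 5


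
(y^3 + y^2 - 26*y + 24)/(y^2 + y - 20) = (y^2 + 5*y - 6)/(y + 5)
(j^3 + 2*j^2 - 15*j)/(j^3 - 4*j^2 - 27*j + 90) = j/(j - 6)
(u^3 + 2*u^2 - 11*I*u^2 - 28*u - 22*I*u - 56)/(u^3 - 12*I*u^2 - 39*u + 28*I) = (u + 2)/(u - I)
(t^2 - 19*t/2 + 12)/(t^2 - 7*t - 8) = (t - 3/2)/(t + 1)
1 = 1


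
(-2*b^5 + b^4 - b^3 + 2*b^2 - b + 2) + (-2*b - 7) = -2*b^5 + b^4 - b^3 + 2*b^2 - 3*b - 5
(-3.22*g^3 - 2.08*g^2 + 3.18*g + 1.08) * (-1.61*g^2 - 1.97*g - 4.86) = 5.1842*g^5 + 9.6922*g^4 + 14.627*g^3 + 2.1054*g^2 - 17.5824*g - 5.2488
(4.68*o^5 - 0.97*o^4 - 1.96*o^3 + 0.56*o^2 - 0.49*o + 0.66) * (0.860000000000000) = 4.0248*o^5 - 0.8342*o^4 - 1.6856*o^3 + 0.4816*o^2 - 0.4214*o + 0.5676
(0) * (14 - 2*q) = 0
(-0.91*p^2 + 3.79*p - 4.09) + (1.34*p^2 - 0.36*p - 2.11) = 0.43*p^2 + 3.43*p - 6.2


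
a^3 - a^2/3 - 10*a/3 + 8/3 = (a - 4/3)*(a - 1)*(a + 2)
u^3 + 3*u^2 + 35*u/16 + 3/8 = (u + 1/4)*(u + 3/4)*(u + 2)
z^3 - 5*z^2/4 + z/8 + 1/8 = (z - 1)*(z - 1/2)*(z + 1/4)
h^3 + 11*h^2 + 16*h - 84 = (h - 2)*(h + 6)*(h + 7)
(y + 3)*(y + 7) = y^2 + 10*y + 21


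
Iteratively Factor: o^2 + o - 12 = (o + 4)*(o - 3)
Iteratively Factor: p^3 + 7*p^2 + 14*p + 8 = (p + 4)*(p^2 + 3*p + 2) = (p + 2)*(p + 4)*(p + 1)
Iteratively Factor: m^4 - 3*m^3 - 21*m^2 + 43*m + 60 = (m - 5)*(m^3 + 2*m^2 - 11*m - 12) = (m - 5)*(m + 4)*(m^2 - 2*m - 3) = (m - 5)*(m + 1)*(m + 4)*(m - 3)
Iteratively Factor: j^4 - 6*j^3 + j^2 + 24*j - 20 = (j - 2)*(j^3 - 4*j^2 - 7*j + 10) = (j - 2)*(j + 2)*(j^2 - 6*j + 5) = (j - 2)*(j - 1)*(j + 2)*(j - 5)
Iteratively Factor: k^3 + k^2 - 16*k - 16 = (k - 4)*(k^2 + 5*k + 4) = (k - 4)*(k + 4)*(k + 1)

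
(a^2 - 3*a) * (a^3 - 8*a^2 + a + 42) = a^5 - 11*a^4 + 25*a^3 + 39*a^2 - 126*a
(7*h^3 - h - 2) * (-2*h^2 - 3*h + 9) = -14*h^5 - 21*h^4 + 65*h^3 + 7*h^2 - 3*h - 18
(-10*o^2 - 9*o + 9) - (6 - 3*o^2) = -7*o^2 - 9*o + 3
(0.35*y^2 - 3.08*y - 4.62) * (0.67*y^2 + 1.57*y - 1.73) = 0.2345*y^4 - 1.5141*y^3 - 8.5365*y^2 - 1.925*y + 7.9926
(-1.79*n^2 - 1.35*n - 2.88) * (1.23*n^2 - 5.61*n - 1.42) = -2.2017*n^4 + 8.3814*n^3 + 6.5729*n^2 + 18.0738*n + 4.0896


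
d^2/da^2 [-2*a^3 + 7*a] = -12*a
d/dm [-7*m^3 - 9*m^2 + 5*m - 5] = -21*m^2 - 18*m + 5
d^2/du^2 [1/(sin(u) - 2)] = (-2*sin(u) + cos(u)^2 + 1)/(sin(u) - 2)^3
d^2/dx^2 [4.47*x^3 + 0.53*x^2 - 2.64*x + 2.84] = 26.82*x + 1.06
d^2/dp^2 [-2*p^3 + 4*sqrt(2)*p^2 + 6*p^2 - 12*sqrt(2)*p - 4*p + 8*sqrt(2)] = -12*p + 8*sqrt(2) + 12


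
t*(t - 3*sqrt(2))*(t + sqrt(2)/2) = t^3 - 5*sqrt(2)*t^2/2 - 3*t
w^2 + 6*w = w*(w + 6)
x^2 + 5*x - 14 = (x - 2)*(x + 7)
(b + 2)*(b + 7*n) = b^2 + 7*b*n + 2*b + 14*n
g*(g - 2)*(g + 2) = g^3 - 4*g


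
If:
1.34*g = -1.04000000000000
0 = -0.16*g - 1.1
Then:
No Solution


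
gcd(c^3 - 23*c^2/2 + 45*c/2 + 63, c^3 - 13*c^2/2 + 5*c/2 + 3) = c - 6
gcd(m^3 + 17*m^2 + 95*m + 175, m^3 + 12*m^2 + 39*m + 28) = m + 7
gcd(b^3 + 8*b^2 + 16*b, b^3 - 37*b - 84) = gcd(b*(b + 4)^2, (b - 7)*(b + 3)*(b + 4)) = b + 4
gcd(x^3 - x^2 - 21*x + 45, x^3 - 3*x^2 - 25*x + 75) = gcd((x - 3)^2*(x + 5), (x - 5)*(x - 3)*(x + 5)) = x^2 + 2*x - 15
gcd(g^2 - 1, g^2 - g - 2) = g + 1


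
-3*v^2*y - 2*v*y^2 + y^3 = y*(-3*v + y)*(v + y)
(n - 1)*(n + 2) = n^2 + n - 2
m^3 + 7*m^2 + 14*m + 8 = (m + 1)*(m + 2)*(m + 4)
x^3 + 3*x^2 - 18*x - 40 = (x - 4)*(x + 2)*(x + 5)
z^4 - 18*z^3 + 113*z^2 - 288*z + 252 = (z - 7)*(z - 6)*(z - 3)*(z - 2)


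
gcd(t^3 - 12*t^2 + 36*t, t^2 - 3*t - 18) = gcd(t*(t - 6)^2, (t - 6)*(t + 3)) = t - 6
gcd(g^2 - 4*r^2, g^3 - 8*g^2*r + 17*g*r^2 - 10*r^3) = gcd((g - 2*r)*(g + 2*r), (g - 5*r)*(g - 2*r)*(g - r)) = -g + 2*r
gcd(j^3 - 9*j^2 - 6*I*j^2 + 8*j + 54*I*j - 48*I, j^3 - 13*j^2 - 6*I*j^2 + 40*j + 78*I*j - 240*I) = j^2 + j*(-8 - 6*I) + 48*I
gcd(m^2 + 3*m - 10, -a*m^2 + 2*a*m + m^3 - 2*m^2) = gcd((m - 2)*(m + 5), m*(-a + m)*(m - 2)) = m - 2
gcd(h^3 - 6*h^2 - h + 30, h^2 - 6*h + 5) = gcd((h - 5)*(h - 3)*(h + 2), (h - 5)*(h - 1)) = h - 5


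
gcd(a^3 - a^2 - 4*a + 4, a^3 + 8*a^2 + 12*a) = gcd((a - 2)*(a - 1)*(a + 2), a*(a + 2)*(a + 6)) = a + 2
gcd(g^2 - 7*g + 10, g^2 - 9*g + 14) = g - 2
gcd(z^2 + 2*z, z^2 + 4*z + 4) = z + 2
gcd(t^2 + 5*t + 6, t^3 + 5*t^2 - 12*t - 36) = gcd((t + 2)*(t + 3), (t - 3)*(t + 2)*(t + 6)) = t + 2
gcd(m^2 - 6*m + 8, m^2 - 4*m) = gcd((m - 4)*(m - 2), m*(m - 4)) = m - 4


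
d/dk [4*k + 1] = 4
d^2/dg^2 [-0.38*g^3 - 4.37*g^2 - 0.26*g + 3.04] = -2.28*g - 8.74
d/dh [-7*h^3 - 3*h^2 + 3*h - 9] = -21*h^2 - 6*h + 3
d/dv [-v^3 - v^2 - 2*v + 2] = -3*v^2 - 2*v - 2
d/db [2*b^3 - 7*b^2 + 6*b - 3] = 6*b^2 - 14*b + 6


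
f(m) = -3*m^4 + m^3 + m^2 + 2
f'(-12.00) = 21144.00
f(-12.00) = -63790.00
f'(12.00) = -20280.00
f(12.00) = -60334.00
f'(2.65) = -196.95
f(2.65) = -120.31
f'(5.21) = -1605.20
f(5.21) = -2039.84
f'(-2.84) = 293.39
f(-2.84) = -208.00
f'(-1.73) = 67.65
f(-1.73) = -27.06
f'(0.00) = 0.00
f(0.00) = 2.00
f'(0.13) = 0.28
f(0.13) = 2.02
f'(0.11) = 0.24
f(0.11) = 2.01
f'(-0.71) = 4.39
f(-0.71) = 1.38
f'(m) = -12*m^3 + 3*m^2 + 2*m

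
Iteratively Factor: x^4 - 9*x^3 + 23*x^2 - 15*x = (x - 1)*(x^3 - 8*x^2 + 15*x) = (x - 5)*(x - 1)*(x^2 - 3*x) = (x - 5)*(x - 3)*(x - 1)*(x)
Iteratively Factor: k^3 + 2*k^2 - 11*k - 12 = (k - 3)*(k^2 + 5*k + 4) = (k - 3)*(k + 4)*(k + 1)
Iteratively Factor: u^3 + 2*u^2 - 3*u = (u - 1)*(u^2 + 3*u) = (u - 1)*(u + 3)*(u)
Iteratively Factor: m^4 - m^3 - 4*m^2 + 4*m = (m - 2)*(m^3 + m^2 - 2*m) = (m - 2)*(m + 2)*(m^2 - m) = (m - 2)*(m - 1)*(m + 2)*(m)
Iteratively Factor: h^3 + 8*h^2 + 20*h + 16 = (h + 2)*(h^2 + 6*h + 8) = (h + 2)^2*(h + 4)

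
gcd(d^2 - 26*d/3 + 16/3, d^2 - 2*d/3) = d - 2/3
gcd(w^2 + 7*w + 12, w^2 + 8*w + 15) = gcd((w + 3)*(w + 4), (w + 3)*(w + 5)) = w + 3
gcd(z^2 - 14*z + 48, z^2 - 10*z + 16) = z - 8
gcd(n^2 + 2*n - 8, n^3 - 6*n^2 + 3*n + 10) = n - 2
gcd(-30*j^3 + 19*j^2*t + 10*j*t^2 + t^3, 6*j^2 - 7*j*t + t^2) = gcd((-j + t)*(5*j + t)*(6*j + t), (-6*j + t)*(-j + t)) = -j + t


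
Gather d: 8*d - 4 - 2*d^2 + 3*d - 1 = -2*d^2 + 11*d - 5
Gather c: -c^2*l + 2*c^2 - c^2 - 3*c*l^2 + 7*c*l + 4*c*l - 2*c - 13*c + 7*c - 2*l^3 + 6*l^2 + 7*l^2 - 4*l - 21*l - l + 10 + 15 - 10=c^2*(1 - l) + c*(-3*l^2 + 11*l - 8) - 2*l^3 + 13*l^2 - 26*l + 15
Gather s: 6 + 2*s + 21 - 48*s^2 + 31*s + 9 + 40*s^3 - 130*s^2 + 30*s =40*s^3 - 178*s^2 + 63*s + 36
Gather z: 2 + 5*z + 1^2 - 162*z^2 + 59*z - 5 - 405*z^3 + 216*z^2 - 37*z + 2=-405*z^3 + 54*z^2 + 27*z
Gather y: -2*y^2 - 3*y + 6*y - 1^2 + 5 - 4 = -2*y^2 + 3*y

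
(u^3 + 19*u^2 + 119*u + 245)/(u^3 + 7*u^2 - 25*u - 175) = (u + 7)/(u - 5)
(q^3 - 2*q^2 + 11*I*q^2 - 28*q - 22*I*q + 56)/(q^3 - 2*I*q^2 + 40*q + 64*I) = (q^2 + q*(-2 + 7*I) - 14*I)/(q^2 - 6*I*q + 16)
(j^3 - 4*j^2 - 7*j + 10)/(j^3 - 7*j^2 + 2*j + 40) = (j - 1)/(j - 4)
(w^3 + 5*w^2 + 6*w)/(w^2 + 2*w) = w + 3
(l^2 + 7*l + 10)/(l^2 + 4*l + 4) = (l + 5)/(l + 2)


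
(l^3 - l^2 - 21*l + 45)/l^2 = l - 1 - 21/l + 45/l^2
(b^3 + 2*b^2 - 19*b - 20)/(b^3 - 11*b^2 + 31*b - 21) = (b^3 + 2*b^2 - 19*b - 20)/(b^3 - 11*b^2 + 31*b - 21)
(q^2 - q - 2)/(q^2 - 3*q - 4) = (q - 2)/(q - 4)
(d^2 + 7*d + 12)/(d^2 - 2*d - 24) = (d + 3)/(d - 6)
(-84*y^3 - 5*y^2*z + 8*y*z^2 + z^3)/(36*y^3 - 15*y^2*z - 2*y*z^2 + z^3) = (-7*y - z)/(3*y - z)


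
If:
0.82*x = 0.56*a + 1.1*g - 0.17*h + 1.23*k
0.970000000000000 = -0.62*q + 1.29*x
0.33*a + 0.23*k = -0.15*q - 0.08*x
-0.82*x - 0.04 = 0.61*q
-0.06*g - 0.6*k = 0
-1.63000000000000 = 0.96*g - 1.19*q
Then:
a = 0.02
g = -2.51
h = -16.47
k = 0.25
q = -0.65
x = 0.44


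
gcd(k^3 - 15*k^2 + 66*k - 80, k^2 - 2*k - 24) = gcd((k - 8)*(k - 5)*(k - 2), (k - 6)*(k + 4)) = 1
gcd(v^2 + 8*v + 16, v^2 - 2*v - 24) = v + 4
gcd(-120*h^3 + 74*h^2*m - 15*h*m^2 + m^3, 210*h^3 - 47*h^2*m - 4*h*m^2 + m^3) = 30*h^2 - 11*h*m + m^2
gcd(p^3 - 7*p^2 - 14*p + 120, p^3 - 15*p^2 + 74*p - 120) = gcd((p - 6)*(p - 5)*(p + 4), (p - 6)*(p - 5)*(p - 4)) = p^2 - 11*p + 30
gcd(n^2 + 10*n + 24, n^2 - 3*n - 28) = n + 4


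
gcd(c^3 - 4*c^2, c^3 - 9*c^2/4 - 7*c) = c^2 - 4*c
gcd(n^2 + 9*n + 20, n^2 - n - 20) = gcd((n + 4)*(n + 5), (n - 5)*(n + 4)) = n + 4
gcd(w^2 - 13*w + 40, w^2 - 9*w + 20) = w - 5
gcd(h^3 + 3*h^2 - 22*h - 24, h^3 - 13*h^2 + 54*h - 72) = h - 4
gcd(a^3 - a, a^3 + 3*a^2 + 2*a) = a^2 + a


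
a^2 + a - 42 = (a - 6)*(a + 7)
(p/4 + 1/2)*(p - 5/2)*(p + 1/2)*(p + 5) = p^4/4 + 5*p^3/4 - 21*p^2/16 - 115*p/16 - 25/8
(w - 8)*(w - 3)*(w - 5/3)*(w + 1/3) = w^4 - 37*w^3/3 + 343*w^2/9 - 233*w/9 - 40/3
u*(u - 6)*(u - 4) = u^3 - 10*u^2 + 24*u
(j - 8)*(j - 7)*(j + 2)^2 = j^4 - 11*j^3 + 164*j + 224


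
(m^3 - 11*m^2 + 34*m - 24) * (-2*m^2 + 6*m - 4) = -2*m^5 + 28*m^4 - 138*m^3 + 296*m^2 - 280*m + 96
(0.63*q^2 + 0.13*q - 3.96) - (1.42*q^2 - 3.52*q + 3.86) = -0.79*q^2 + 3.65*q - 7.82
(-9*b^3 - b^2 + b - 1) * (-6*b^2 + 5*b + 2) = 54*b^5 - 39*b^4 - 29*b^3 + 9*b^2 - 3*b - 2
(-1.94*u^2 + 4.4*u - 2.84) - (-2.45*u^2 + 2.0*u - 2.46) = 0.51*u^2 + 2.4*u - 0.38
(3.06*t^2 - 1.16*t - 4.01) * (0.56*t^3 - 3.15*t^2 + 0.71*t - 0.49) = 1.7136*t^5 - 10.2886*t^4 + 3.581*t^3 + 10.3085*t^2 - 2.2787*t + 1.9649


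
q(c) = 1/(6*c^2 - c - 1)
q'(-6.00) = 0.00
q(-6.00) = 0.00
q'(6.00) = 0.00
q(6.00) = 0.00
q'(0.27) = -3.23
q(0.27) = -1.20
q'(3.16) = -0.01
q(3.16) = 0.02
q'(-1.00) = 0.36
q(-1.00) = 0.17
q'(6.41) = -0.00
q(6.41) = 0.00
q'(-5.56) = 0.00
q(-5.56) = 0.01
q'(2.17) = -0.04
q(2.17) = 0.04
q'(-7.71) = 0.00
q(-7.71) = 0.00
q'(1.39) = -0.19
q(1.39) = 0.11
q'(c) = (1 - 12*c)/(6*c^2 - c - 1)^2 = (1 - 12*c)/(-6*c^2 + c + 1)^2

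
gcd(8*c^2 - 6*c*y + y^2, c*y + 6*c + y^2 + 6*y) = 1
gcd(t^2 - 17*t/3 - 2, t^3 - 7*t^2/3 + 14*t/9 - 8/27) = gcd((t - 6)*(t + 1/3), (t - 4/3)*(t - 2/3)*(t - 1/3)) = 1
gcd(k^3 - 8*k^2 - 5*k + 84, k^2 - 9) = k + 3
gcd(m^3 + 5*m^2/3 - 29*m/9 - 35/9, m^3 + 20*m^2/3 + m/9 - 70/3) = m^2 + 2*m/3 - 35/9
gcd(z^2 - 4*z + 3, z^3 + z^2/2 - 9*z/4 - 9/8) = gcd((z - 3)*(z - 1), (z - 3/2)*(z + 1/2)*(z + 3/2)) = 1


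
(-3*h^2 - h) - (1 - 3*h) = -3*h^2 + 2*h - 1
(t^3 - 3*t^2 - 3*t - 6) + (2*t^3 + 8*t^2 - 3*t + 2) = 3*t^3 + 5*t^2 - 6*t - 4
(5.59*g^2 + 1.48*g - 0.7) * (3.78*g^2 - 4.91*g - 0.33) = 21.1302*g^4 - 21.8525*g^3 - 11.7575*g^2 + 2.9486*g + 0.231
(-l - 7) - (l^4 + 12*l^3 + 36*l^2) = -l^4 - 12*l^3 - 36*l^2 - l - 7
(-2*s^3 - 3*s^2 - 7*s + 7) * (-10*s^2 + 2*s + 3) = 20*s^5 + 26*s^4 + 58*s^3 - 93*s^2 - 7*s + 21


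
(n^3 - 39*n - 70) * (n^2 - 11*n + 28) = n^5 - 11*n^4 - 11*n^3 + 359*n^2 - 322*n - 1960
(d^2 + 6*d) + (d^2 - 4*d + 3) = 2*d^2 + 2*d + 3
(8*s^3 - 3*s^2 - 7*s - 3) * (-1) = -8*s^3 + 3*s^2 + 7*s + 3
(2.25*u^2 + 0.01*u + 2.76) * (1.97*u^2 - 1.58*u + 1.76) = 4.4325*u^4 - 3.5353*u^3 + 9.3814*u^2 - 4.3432*u + 4.8576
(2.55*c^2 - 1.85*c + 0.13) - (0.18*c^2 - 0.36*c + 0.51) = 2.37*c^2 - 1.49*c - 0.38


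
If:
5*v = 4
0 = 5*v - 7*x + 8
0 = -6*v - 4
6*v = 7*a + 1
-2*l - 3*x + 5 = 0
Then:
No Solution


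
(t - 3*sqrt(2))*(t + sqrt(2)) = t^2 - 2*sqrt(2)*t - 6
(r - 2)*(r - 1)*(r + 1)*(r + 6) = r^4 + 4*r^3 - 13*r^2 - 4*r + 12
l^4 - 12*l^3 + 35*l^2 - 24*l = l*(l - 8)*(l - 3)*(l - 1)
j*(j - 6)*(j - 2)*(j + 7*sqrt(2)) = j^4 - 8*j^3 + 7*sqrt(2)*j^3 - 56*sqrt(2)*j^2 + 12*j^2 + 84*sqrt(2)*j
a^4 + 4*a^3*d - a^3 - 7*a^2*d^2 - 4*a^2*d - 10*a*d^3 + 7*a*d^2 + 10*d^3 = (a - 1)*(a - 2*d)*(a + d)*(a + 5*d)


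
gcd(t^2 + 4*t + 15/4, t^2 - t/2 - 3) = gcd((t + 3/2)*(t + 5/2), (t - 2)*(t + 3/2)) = t + 3/2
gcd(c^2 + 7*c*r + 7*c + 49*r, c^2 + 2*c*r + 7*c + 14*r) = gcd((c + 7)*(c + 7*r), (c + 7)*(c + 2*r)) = c + 7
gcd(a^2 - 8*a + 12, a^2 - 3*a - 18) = a - 6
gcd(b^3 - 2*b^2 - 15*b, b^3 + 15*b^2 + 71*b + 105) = b + 3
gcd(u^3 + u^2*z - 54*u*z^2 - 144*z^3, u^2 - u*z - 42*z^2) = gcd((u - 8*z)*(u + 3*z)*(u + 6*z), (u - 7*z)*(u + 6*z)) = u + 6*z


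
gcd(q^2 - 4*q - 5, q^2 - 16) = 1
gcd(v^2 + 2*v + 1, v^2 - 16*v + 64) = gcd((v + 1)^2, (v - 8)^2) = 1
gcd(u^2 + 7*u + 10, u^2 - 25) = u + 5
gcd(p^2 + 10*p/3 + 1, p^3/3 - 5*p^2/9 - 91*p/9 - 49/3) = p + 3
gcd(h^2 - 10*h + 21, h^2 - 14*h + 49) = h - 7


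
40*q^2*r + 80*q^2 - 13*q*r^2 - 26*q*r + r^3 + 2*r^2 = (-8*q + r)*(-5*q + r)*(r + 2)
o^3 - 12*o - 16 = (o - 4)*(o + 2)^2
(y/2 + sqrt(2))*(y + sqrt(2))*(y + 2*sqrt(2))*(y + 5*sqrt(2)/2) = y^4/2 + 15*sqrt(2)*y^3/4 + 41*y^2/2 + 24*sqrt(2)*y + 20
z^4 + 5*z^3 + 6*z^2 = z^2*(z + 2)*(z + 3)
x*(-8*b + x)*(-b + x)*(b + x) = 8*b^3*x - b^2*x^2 - 8*b*x^3 + x^4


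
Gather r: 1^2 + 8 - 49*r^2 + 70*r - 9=-49*r^2 + 70*r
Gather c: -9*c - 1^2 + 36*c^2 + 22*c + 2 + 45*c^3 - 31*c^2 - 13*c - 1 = 45*c^3 + 5*c^2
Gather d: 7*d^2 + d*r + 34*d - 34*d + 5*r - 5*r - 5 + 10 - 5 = 7*d^2 + d*r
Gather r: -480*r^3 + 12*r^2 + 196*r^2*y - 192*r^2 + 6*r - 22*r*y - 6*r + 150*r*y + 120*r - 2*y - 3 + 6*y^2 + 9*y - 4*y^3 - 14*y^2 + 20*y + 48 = -480*r^3 + r^2*(196*y - 180) + r*(128*y + 120) - 4*y^3 - 8*y^2 + 27*y + 45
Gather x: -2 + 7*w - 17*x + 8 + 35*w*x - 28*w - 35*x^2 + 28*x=-21*w - 35*x^2 + x*(35*w + 11) + 6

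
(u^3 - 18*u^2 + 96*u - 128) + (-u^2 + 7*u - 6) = u^3 - 19*u^2 + 103*u - 134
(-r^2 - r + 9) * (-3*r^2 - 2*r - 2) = 3*r^4 + 5*r^3 - 23*r^2 - 16*r - 18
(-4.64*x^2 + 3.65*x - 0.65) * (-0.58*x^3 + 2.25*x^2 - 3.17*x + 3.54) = 2.6912*x^5 - 12.557*x^4 + 23.2983*x^3 - 29.4586*x^2 + 14.9815*x - 2.301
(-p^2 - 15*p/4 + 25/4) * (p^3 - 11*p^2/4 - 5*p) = -p^5 - p^4 + 345*p^3/16 + 25*p^2/16 - 125*p/4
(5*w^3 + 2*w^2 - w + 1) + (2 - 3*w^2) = 5*w^3 - w^2 - w + 3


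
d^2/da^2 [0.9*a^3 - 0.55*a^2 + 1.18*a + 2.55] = 5.4*a - 1.1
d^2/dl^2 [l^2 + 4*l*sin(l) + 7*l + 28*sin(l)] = -4*l*sin(l) - 28*sin(l) + 8*cos(l) + 2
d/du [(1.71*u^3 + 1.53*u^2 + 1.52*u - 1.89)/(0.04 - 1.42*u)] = (-4.8564*u^3 - 1.9674*u^2 + 0.1224*u - 2.623)/(2.0164*u^2 - 0.1136*u + 0.0016)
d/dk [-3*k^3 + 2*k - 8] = 2 - 9*k^2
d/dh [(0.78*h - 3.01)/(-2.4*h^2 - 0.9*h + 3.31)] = (1.872*h^2 - 14.448*h - 0.1272)/(5.76*h^4 + 4.32*h^3 - 15.078*h^2 - 5.958*h + 10.9561)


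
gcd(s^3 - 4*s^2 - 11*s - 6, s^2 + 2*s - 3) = 1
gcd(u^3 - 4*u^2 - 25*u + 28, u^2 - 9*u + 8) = u - 1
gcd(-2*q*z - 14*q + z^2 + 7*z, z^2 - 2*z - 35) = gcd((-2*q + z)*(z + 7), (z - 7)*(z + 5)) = 1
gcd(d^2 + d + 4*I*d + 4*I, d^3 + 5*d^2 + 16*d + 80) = d + 4*I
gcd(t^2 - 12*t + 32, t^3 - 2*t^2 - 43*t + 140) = t - 4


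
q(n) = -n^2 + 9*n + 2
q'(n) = 9 - 2*n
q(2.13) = 16.63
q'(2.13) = 4.74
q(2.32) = 17.50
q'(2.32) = 4.36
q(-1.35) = -11.97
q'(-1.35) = 11.70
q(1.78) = 14.85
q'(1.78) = 5.44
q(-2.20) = -22.64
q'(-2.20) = 13.40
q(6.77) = 17.10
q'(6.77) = -4.54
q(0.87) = 9.07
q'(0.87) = 7.26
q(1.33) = 12.20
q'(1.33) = 6.34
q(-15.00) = -358.00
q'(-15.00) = 39.00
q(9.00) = 2.00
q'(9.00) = -9.00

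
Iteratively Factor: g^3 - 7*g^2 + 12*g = (g - 4)*(g^2 - 3*g) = g*(g - 4)*(g - 3)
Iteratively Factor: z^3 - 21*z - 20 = (z - 5)*(z^2 + 5*z + 4) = (z - 5)*(z + 4)*(z + 1)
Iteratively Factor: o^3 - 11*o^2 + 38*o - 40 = (o - 5)*(o^2 - 6*o + 8) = (o - 5)*(o - 4)*(o - 2)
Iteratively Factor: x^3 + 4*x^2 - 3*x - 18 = (x + 3)*(x^2 + x - 6) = (x - 2)*(x + 3)*(x + 3)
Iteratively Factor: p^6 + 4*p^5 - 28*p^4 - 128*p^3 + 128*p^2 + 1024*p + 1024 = (p + 2)*(p^5 + 2*p^4 - 32*p^3 - 64*p^2 + 256*p + 512) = (p + 2)*(p + 4)*(p^4 - 2*p^3 - 24*p^2 + 32*p + 128) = (p - 4)*(p + 2)*(p + 4)*(p^3 + 2*p^2 - 16*p - 32) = (p - 4)^2*(p + 2)*(p + 4)*(p^2 + 6*p + 8) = (p - 4)^2*(p + 2)^2*(p + 4)*(p + 4)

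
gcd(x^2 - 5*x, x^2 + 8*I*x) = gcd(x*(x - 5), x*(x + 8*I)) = x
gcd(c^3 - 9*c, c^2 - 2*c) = c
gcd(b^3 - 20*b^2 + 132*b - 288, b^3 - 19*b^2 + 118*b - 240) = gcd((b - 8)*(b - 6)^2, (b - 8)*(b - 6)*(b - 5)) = b^2 - 14*b + 48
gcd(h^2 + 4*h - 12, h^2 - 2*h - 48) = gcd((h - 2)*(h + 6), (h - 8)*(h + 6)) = h + 6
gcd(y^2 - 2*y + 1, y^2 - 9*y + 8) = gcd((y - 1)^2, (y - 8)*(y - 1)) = y - 1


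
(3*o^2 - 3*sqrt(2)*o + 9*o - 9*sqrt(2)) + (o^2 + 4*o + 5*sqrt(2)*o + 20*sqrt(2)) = 4*o^2 + 2*sqrt(2)*o + 13*o + 11*sqrt(2)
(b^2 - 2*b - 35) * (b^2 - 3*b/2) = b^4 - 7*b^3/2 - 32*b^2 + 105*b/2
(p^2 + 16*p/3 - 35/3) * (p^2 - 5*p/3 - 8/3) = p^4 + 11*p^3/3 - 209*p^2/9 + 47*p/9 + 280/9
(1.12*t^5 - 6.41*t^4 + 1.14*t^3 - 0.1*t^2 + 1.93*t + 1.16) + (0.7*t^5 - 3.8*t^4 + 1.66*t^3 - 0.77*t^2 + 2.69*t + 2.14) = 1.82*t^5 - 10.21*t^4 + 2.8*t^3 - 0.87*t^2 + 4.62*t + 3.3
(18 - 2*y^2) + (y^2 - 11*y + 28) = -y^2 - 11*y + 46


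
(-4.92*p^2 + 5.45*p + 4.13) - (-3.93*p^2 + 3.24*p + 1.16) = -0.99*p^2 + 2.21*p + 2.97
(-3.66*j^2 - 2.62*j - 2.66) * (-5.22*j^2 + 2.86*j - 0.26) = 19.1052*j^4 + 3.2088*j^3 + 7.3436*j^2 - 6.9264*j + 0.6916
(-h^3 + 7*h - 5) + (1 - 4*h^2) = -h^3 - 4*h^2 + 7*h - 4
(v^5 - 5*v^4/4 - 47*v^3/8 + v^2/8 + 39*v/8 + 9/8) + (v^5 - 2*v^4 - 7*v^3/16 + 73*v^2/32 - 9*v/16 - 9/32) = 2*v^5 - 13*v^4/4 - 101*v^3/16 + 77*v^2/32 + 69*v/16 + 27/32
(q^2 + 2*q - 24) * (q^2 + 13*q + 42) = q^4 + 15*q^3 + 44*q^2 - 228*q - 1008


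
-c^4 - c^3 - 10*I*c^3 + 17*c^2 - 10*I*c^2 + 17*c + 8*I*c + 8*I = (c + I)*(c + 8*I)*(-I*c + 1)*(-I*c - I)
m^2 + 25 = (m - 5*I)*(m + 5*I)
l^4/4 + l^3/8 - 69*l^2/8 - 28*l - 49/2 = (l/2 + 1)^2*(l - 7)*(l + 7/2)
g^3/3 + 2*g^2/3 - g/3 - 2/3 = (g/3 + 1/3)*(g - 1)*(g + 2)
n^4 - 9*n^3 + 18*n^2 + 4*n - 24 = (n - 6)*(n - 2)^2*(n + 1)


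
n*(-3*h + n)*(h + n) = -3*h^2*n - 2*h*n^2 + n^3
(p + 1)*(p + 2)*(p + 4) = p^3 + 7*p^2 + 14*p + 8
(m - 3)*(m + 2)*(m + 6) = m^3 + 5*m^2 - 12*m - 36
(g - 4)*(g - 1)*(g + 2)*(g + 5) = g^4 + 2*g^3 - 21*g^2 - 22*g + 40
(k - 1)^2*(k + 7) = k^3 + 5*k^2 - 13*k + 7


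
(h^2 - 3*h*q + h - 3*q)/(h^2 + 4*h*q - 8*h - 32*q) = (h^2 - 3*h*q + h - 3*q)/(h^2 + 4*h*q - 8*h - 32*q)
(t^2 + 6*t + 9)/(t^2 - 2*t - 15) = (t + 3)/(t - 5)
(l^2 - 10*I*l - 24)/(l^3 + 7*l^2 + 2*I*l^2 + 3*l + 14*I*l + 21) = (l^2 - 10*I*l - 24)/(l^3 + l^2*(7 + 2*I) + l*(3 + 14*I) + 21)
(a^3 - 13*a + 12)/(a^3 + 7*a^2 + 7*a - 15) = (a^2 + a - 12)/(a^2 + 8*a + 15)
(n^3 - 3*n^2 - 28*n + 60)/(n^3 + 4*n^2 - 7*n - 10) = (n - 6)/(n + 1)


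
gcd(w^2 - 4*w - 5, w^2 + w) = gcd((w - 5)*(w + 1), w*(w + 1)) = w + 1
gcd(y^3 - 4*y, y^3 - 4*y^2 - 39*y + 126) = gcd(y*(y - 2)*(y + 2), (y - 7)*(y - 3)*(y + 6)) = 1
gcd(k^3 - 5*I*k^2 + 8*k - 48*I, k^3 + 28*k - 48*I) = k - 4*I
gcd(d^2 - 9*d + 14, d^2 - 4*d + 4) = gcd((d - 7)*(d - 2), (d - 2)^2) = d - 2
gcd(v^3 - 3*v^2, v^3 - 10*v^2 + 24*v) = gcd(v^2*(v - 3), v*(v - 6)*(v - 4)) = v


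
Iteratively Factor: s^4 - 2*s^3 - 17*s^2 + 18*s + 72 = (s + 3)*(s^3 - 5*s^2 - 2*s + 24) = (s + 2)*(s + 3)*(s^2 - 7*s + 12) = (s - 4)*(s + 2)*(s + 3)*(s - 3)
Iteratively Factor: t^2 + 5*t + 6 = (t + 3)*(t + 2)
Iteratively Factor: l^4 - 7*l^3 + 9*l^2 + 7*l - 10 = (l + 1)*(l^3 - 8*l^2 + 17*l - 10) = (l - 2)*(l + 1)*(l^2 - 6*l + 5) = (l - 2)*(l - 1)*(l + 1)*(l - 5)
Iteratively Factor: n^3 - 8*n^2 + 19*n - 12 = (n - 3)*(n^2 - 5*n + 4) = (n - 3)*(n - 1)*(n - 4)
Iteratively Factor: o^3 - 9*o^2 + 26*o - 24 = (o - 2)*(o^2 - 7*o + 12) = (o - 4)*(o - 2)*(o - 3)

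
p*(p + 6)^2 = p^3 + 12*p^2 + 36*p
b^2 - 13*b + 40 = (b - 8)*(b - 5)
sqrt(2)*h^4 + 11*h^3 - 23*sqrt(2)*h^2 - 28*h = h*(h - 2*sqrt(2))*(h + 7*sqrt(2))*(sqrt(2)*h + 1)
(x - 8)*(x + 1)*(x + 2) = x^3 - 5*x^2 - 22*x - 16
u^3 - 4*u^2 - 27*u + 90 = (u - 6)*(u - 3)*(u + 5)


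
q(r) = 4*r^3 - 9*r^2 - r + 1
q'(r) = 12*r^2 - 18*r - 1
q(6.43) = 685.86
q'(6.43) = 379.40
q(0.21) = 0.43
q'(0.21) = -4.25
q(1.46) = -7.20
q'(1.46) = -1.70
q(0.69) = -2.66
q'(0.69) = -7.71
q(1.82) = -6.52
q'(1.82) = 5.99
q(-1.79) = -48.99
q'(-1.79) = 69.67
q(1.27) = -6.59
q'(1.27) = -4.51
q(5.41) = 365.54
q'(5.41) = 252.84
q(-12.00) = -8195.00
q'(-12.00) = 1943.00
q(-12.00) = -8195.00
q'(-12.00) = 1943.00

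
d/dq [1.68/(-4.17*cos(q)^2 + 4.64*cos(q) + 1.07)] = (7.7952 - 14.0112*cos(q))*sin(q)/(-4.17*cos(q)^2 + 4.64*cos(q) + 1.07)^2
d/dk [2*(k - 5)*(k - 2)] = 4*k - 14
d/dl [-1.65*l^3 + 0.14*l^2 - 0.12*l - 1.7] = -4.95*l^2 + 0.28*l - 0.12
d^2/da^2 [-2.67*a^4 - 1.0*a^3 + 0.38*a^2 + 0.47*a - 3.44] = -32.04*a^2 - 6.0*a + 0.76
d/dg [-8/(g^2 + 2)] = 16*g/(g^2 + 2)^2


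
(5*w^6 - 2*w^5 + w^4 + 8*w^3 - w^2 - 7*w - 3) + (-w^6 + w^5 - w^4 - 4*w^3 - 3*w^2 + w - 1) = 4*w^6 - w^5 + 4*w^3 - 4*w^2 - 6*w - 4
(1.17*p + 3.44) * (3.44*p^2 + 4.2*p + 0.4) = 4.0248*p^3 + 16.7476*p^2 + 14.916*p + 1.376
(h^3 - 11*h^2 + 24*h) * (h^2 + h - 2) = h^5 - 10*h^4 + 11*h^3 + 46*h^2 - 48*h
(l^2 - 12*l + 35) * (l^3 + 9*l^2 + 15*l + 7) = l^5 - 3*l^4 - 58*l^3 + 142*l^2 + 441*l + 245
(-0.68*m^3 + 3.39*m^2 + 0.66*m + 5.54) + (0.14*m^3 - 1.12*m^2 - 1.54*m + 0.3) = -0.54*m^3 + 2.27*m^2 - 0.88*m + 5.84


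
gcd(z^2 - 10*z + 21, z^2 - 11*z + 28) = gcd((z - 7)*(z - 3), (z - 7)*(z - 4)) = z - 7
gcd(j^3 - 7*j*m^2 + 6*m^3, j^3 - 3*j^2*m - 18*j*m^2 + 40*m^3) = j - 2*m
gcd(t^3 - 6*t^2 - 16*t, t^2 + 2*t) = t^2 + 2*t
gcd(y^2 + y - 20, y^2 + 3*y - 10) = y + 5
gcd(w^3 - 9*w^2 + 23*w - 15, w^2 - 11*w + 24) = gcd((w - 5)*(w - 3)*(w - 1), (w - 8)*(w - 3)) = w - 3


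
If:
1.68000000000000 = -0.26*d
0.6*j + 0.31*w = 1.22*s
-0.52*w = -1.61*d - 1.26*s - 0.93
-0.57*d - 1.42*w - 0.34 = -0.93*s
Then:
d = -6.46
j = 18.50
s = 11.63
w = 9.97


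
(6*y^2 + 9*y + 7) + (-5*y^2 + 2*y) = y^2 + 11*y + 7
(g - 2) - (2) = g - 4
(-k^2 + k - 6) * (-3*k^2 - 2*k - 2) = 3*k^4 - k^3 + 18*k^2 + 10*k + 12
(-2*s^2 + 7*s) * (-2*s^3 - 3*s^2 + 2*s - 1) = 4*s^5 - 8*s^4 - 25*s^3 + 16*s^2 - 7*s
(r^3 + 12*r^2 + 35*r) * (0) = 0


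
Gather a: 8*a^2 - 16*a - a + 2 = 8*a^2 - 17*a + 2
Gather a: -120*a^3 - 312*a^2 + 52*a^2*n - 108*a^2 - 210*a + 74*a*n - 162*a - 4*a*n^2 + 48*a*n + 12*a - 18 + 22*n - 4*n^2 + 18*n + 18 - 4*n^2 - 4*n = -120*a^3 + a^2*(52*n - 420) + a*(-4*n^2 + 122*n - 360) - 8*n^2 + 36*n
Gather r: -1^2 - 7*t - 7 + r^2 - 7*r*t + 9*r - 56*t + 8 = r^2 + r*(9 - 7*t) - 63*t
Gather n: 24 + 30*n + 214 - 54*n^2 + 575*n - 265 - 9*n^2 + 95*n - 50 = -63*n^2 + 700*n - 77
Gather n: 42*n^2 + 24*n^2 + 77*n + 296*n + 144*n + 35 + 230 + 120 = 66*n^2 + 517*n + 385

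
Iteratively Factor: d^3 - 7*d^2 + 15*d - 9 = (d - 3)*(d^2 - 4*d + 3) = (d - 3)^2*(d - 1)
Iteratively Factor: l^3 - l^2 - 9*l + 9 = (l - 1)*(l^2 - 9) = (l - 1)*(l + 3)*(l - 3)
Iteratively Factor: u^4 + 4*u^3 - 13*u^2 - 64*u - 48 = (u - 4)*(u^3 + 8*u^2 + 19*u + 12) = (u - 4)*(u + 1)*(u^2 + 7*u + 12) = (u - 4)*(u + 1)*(u + 3)*(u + 4)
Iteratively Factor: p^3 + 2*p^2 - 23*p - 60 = (p - 5)*(p^2 + 7*p + 12) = (p - 5)*(p + 3)*(p + 4)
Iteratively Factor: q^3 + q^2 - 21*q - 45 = (q + 3)*(q^2 - 2*q - 15) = (q - 5)*(q + 3)*(q + 3)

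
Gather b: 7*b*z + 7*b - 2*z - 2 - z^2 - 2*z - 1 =b*(7*z + 7) - z^2 - 4*z - 3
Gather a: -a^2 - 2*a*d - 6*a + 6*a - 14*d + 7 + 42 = -a^2 - 2*a*d - 14*d + 49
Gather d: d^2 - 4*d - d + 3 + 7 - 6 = d^2 - 5*d + 4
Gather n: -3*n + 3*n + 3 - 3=0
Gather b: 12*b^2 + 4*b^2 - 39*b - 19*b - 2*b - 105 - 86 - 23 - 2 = 16*b^2 - 60*b - 216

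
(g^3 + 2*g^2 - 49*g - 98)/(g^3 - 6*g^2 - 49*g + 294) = (g + 2)/(g - 6)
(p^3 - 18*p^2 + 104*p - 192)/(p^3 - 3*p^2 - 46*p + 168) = (p - 8)/(p + 7)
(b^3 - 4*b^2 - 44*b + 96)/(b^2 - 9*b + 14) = (b^2 - 2*b - 48)/(b - 7)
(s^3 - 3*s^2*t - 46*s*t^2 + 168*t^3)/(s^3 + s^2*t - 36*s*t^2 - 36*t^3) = (s^2 + 3*s*t - 28*t^2)/(s^2 + 7*s*t + 6*t^2)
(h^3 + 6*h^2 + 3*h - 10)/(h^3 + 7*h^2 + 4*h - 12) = (h + 5)/(h + 6)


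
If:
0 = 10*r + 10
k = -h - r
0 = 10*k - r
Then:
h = 11/10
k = -1/10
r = -1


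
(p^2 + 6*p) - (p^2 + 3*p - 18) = 3*p + 18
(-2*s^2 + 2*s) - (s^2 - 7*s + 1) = -3*s^2 + 9*s - 1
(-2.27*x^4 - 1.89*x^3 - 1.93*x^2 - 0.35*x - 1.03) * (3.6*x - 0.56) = -8.172*x^5 - 5.5328*x^4 - 5.8896*x^3 - 0.1792*x^2 - 3.512*x + 0.5768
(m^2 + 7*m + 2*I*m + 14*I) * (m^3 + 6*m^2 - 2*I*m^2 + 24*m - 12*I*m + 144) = m^5 + 13*m^4 + 70*m^3 + 364*m^2 + 48*I*m^2 + 1176*m + 624*I*m + 2016*I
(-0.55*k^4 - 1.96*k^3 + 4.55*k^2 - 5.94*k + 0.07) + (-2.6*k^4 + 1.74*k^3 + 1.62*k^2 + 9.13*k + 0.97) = -3.15*k^4 - 0.22*k^3 + 6.17*k^2 + 3.19*k + 1.04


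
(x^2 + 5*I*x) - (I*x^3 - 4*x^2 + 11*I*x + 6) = -I*x^3 + 5*x^2 - 6*I*x - 6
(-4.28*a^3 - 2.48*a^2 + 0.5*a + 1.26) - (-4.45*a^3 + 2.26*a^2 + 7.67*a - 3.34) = 0.17*a^3 - 4.74*a^2 - 7.17*a + 4.6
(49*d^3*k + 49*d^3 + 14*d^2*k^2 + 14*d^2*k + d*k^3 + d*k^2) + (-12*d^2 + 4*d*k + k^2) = 49*d^3*k + 49*d^3 + 14*d^2*k^2 + 14*d^2*k - 12*d^2 + d*k^3 + d*k^2 + 4*d*k + k^2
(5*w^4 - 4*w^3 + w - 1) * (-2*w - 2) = -10*w^5 - 2*w^4 + 8*w^3 - 2*w^2 + 2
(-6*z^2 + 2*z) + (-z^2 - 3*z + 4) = -7*z^2 - z + 4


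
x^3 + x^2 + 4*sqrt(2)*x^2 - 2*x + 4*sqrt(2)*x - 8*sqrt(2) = (x - 1)*(x + 2)*(x + 4*sqrt(2))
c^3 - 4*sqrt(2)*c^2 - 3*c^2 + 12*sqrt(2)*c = c*(c - 3)*(c - 4*sqrt(2))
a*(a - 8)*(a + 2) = a^3 - 6*a^2 - 16*a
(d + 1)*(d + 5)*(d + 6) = d^3 + 12*d^2 + 41*d + 30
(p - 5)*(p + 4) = p^2 - p - 20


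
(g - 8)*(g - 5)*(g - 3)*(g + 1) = g^4 - 15*g^3 + 63*g^2 - 41*g - 120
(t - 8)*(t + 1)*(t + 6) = t^3 - t^2 - 50*t - 48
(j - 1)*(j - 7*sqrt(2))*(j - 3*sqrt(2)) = j^3 - 10*sqrt(2)*j^2 - j^2 + 10*sqrt(2)*j + 42*j - 42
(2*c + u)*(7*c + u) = 14*c^2 + 9*c*u + u^2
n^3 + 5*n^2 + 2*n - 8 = (n - 1)*(n + 2)*(n + 4)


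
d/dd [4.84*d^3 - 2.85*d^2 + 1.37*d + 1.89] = 14.52*d^2 - 5.7*d + 1.37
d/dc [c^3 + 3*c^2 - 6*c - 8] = 3*c^2 + 6*c - 6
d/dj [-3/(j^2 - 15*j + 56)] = 3*(2*j - 15)/(j^2 - 15*j + 56)^2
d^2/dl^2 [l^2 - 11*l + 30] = 2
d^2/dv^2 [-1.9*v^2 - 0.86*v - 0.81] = -3.80000000000000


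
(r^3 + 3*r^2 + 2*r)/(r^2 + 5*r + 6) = r*(r + 1)/(r + 3)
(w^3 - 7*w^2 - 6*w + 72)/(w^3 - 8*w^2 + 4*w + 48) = (w + 3)/(w + 2)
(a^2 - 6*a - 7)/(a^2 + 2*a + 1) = (a - 7)/(a + 1)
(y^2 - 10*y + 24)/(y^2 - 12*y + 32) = (y - 6)/(y - 8)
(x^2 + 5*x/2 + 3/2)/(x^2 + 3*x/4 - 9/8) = 4*(x + 1)/(4*x - 3)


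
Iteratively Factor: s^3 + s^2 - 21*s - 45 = (s - 5)*(s^2 + 6*s + 9) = (s - 5)*(s + 3)*(s + 3)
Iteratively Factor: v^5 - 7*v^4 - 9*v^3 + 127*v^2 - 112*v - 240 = (v + 4)*(v^4 - 11*v^3 + 35*v^2 - 13*v - 60) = (v - 5)*(v + 4)*(v^3 - 6*v^2 + 5*v + 12) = (v - 5)*(v - 3)*(v + 4)*(v^2 - 3*v - 4) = (v - 5)*(v - 4)*(v - 3)*(v + 4)*(v + 1)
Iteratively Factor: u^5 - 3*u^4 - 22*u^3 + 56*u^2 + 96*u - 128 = (u - 4)*(u^4 + u^3 - 18*u^2 - 16*u + 32) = (u - 4)^2*(u^3 + 5*u^2 + 2*u - 8) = (u - 4)^2*(u - 1)*(u^2 + 6*u + 8) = (u - 4)^2*(u - 1)*(u + 4)*(u + 2)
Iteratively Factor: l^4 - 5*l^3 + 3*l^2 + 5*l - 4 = (l - 1)*(l^3 - 4*l^2 - l + 4) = (l - 1)^2*(l^2 - 3*l - 4) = (l - 1)^2*(l + 1)*(l - 4)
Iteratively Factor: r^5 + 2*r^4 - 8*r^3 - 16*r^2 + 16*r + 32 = (r + 2)*(r^4 - 8*r^2 + 16) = (r - 2)*(r + 2)*(r^3 + 2*r^2 - 4*r - 8) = (r - 2)^2*(r + 2)*(r^2 + 4*r + 4) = (r - 2)^2*(r + 2)^2*(r + 2)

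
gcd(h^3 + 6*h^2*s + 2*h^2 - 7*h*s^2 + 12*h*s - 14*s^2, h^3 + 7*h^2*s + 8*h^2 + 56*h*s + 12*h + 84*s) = h^2 + 7*h*s + 2*h + 14*s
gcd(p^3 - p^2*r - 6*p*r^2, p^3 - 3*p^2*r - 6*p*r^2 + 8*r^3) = p + 2*r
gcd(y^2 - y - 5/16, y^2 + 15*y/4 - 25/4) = y - 5/4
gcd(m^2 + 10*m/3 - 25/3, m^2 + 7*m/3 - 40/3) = m + 5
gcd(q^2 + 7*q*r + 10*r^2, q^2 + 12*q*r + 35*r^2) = q + 5*r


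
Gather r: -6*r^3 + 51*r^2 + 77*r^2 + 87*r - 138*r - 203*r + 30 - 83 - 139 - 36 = -6*r^3 + 128*r^2 - 254*r - 228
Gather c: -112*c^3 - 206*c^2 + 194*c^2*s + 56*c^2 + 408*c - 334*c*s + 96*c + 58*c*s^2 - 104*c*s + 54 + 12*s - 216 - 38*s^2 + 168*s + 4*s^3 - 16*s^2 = -112*c^3 + c^2*(194*s - 150) + c*(58*s^2 - 438*s + 504) + 4*s^3 - 54*s^2 + 180*s - 162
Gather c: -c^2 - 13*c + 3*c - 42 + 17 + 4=-c^2 - 10*c - 21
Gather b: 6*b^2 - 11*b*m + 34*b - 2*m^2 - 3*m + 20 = 6*b^2 + b*(34 - 11*m) - 2*m^2 - 3*m + 20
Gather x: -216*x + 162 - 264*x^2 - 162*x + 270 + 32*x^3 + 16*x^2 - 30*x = 32*x^3 - 248*x^2 - 408*x + 432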